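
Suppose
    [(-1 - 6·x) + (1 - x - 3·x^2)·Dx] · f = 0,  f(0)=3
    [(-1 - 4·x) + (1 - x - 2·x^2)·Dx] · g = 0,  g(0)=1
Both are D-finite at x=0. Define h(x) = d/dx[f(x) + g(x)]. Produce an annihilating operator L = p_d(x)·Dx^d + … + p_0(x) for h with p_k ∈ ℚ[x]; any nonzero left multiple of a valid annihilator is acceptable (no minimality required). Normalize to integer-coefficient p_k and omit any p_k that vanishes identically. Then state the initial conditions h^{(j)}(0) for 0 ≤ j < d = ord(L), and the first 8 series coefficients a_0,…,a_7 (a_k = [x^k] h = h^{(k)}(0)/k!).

L = (-6 - 264·x - 360·x^2 - 1176·x^3 - 2406·x^4 - 3600·x^5 + 1296·x^6) + (6 + 54·x + 114·x^2 + 96·x^3 + 27·x^4 - 2334·x^5 - 1872·x^6 + 864·x^7)·Dx + (-1 + 2·x - 11·x^2 - 18·x^3 + 158·x^4 + 61·x^5 - 377·x^6 - 168·x^7 + 108·x^8)·Dx^2  (order 2).
h: a_k = 4, 30, 78, 272, 705, 2004, 5152, 13560, …
ICs: h(0) = 4, h′(0) = 30.

f: a_k = 3, 3, 12, 21, 57, 120, 291, 651, …
g: a_k = 1, 1, 3, 5, 11, 21, 43, 85, …
f+g: L₀ = lclm(L_f,L_g), ord ≤ 1+1.
h=h₀': d/dx-closure on L₀ ⇒ L.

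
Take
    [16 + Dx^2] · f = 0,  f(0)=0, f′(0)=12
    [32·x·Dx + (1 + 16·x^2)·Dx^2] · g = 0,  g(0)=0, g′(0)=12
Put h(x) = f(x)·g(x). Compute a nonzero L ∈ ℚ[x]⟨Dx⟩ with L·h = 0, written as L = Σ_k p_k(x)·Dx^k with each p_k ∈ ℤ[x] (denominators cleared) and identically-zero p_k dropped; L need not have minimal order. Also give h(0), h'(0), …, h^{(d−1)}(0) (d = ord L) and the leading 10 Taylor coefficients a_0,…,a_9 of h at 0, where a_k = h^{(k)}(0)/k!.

L = (1280 + 53248·x^2 + 360448·x^4 + 2097152·x^6 + 8388608·x^8) + (1536·x + 40960·x^3 + 393216·x^5 + 2097152·x^7)·Dx + (96 + 4096·x^2 + 36864·x^4 + 262144·x^6 + 1048576·x^8)·Dx^2 + (96·x + 2560·x^3 + 24576·x^5 + 131072·x^7)·Dx^3 + (1 + 48·x^2 + 896·x^4 + 8192·x^6 + 32768·x^8)·Dx^4  (order 4).
h: a_k = 0, 0, 144, 0, -1152, 0, 9728, 0, -528384/5, 0, …
ICs: h(0) = 0, h′(0) = 0, h′′(0) = 288, h′′′(0) = 0.

f: a_k = 0, 12, 0, -32, 0, 128/5, 0, -1024/105, 0, 2048/945, …
g: a_k = 0, 12, 0, -64, 0, 3072/5, 0, -49152/7, 0, 262144/3, …
f·g: L₀ = L_f ⊗_s L_g, ord ≤ 2·2.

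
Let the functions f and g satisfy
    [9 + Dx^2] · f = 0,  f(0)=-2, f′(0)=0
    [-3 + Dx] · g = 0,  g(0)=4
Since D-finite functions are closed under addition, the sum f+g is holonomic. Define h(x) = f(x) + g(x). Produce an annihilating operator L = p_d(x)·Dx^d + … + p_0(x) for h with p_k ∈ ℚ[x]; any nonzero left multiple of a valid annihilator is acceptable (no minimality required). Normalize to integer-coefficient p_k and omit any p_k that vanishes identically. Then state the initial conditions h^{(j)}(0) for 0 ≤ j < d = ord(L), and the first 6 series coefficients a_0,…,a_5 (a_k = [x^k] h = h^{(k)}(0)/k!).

f: a_k = -2, 0, 9, 0, -27/4, 0, …
g: a_k = 4, 12, 18, 18, 27/2, 81/10, …
h₀=f+g: left-lcm gives L₀, ord ≤ 3.
L = -27 + 9·Dx - 3·Dx^2 + Dx^3  (order 3).
h: a_k = 2, 12, 27, 18, 27/4, 81/10, …
ICs: h(0) = 2, h′(0) = 12, h′′(0) = 54.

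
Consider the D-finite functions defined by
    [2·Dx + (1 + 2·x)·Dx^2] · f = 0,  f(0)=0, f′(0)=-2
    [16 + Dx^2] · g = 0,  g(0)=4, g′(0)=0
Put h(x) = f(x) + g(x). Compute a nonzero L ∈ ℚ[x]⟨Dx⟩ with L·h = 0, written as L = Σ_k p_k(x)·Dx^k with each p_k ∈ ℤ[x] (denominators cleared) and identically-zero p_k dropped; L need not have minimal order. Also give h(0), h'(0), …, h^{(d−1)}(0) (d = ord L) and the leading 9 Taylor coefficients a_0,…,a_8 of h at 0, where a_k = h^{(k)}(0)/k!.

f: a_k = 0, -2, 2, -8/3, 4, -32/5, 32/3, -128/7, 32, …
g: a_k = 4, 0, -32, 0, 128/3, 0, -1024/45, 0, 2048/315, …
f+g: L₀ = lclm(L_f,L_g), ord ≤ 2+2.
L = (160 + 256·x + 256·x^2)·Dx + (48 + 224·x + 384·x^2 + 256·x^3)·Dx^2 + (10 + 16·x + 16·x^2)·Dx^3 + (3 + 14·x + 24·x^2 + 16·x^3)·Dx^4  (order 4).
h: a_k = 4, -2, -30, -8/3, 140/3, -32/5, -544/45, -128/7, 12128/315, …
ICs: h(0) = 4, h′(0) = -2, h′′(0) = -60, h′′′(0) = -16.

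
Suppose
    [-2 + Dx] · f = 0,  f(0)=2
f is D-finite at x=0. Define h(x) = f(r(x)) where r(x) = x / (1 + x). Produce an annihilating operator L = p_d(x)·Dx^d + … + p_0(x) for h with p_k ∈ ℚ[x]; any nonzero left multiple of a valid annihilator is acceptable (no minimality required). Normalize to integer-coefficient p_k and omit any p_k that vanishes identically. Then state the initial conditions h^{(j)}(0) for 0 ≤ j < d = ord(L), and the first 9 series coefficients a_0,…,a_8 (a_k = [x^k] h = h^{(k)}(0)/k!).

f: a_k = 2, 4, 4, 8/3, 4/3, 8/15, 8/45, 16/315, 4/315, …
L₀ from L_f via x↦r, Dx↦r'^{-1}Dx.
L = -2 + (1 + 2·x + x^2)·Dx  (order 1).
h: a_k = 2, 4, 0, -4/3, 4/3, -4/5, 8/45, 20/63, -64/105, …
ICs: h(0) = 2.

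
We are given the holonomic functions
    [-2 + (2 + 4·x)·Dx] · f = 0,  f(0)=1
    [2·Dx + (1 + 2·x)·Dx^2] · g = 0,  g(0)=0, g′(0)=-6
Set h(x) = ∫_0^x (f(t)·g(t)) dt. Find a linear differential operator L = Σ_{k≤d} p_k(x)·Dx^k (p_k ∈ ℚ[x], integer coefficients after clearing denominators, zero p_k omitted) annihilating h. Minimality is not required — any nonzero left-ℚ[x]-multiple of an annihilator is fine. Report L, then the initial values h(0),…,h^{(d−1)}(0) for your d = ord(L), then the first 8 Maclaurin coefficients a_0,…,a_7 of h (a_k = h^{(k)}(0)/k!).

L = Dx + (1 + 4·x + 4·x^2)·Dx^3  (order 3).
h: a_k = 0, 0, -3, 0, 1/4, -2/5, 71/120, -31/35, …
ICs: h(0) = 0, h′(0) = 0, h′′(0) = -6.

f: a_k = 1, 1, -1/2, 1/2, -5/8, 7/8, -21/16, 33/16, …
g: a_k = 0, -6, 6, -8, 12, -96/5, 32, -384/7, …
Product ⇒ symmetric product L₀, ord ≤ 2.
h=∫₀ˣh₀: take L = L₀·Dx.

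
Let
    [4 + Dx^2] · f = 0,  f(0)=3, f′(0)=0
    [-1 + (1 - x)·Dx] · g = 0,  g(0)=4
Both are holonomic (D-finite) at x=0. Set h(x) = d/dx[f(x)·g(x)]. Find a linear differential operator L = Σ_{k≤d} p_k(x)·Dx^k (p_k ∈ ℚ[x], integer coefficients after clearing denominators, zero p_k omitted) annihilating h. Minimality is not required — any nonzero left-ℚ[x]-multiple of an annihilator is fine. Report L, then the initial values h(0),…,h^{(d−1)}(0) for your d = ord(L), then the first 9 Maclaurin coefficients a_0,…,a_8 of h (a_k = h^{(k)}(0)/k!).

f: a_k = 3, 0, -6, 0, 2, 0, -4/15, 0, 2/105, …
g: a_k = 4, 4, 4, 4, 4, 4, 4, 4, 4, …
Sym-product of L_f,L_g gives L₀ (≤ ord 2).
Derive L from L₀ (diff closure).
L = (2 - 8·x + 4·x^2) + (-2 + 2·x)·Dx + (1 - 2·x + x^2)·Dx^2  (order 2).
h: a_k = 12, -24, -36, -16, -20, -152/5, -532/15, -4192/105, -1572/35, …
ICs: h(0) = 12, h′(0) = -24.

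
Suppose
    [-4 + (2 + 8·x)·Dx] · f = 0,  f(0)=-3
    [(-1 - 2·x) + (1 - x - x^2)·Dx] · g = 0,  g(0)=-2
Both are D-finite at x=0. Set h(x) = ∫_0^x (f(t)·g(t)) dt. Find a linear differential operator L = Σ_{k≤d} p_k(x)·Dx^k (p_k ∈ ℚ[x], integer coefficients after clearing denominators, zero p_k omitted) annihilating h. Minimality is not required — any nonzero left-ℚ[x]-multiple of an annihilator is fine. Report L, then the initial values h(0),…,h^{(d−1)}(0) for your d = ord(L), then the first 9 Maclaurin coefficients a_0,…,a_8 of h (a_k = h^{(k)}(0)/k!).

f: a_k = -3, -6, 6, -12, 30, -84, 252, -792, 2574, …
g: a_k = -2, -2, -4, -6, -10, -16, -26, -42, -68, …
h₀=f·g: eliminate ⇒ L₀, order ≤ 1·1.
∫: right-multiply L₀ by Dx.
L = (3 + 4·x + 6·x^2)·Dx + (-1 - 3·x + 5·x^2 + 4·x^3)·Dx^2  (order 2).
h: a_k = 0, 6, 9, 4, 27/2, 6/5, 38, -270/7, 771/4, …
ICs: h(0) = 0, h′(0) = 6.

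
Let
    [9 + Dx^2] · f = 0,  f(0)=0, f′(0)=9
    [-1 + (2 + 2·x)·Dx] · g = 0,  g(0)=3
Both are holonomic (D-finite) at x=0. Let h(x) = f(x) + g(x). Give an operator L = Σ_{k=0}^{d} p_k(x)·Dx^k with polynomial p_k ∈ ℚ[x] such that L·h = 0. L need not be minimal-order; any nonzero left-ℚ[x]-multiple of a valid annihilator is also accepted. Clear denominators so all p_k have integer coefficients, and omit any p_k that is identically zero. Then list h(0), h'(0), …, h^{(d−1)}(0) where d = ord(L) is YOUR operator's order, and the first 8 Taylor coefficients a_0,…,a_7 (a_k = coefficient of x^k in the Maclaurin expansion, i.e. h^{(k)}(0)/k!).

f: a_k = 0, 9, 0, -27/2, 0, 243/40, 0, -729/560, …
g: a_k = 3, 3/2, -3/8, 3/16, -15/128, 21/256, -63/1024, 99/2048, …
f+g: L₀ = lclm(L_f,L_g), ord ≤ 2+1.
L = (-351 - 648·x - 324·x^2) + (630 + 1926·x + 1944·x^2 + 648·x^3)·Dx + (-39 - 72·x - 36·x^2)·Dx^2 + (70 + 214·x + 216·x^2 + 72·x^3)·Dx^3  (order 3).
h: a_k = 3, 21/2, -3/8, -213/16, -15/128, 7881/1280, -63/1024, -89847/71680, …
ICs: h(0) = 3, h′(0) = 21/2, h′′(0) = -3/4.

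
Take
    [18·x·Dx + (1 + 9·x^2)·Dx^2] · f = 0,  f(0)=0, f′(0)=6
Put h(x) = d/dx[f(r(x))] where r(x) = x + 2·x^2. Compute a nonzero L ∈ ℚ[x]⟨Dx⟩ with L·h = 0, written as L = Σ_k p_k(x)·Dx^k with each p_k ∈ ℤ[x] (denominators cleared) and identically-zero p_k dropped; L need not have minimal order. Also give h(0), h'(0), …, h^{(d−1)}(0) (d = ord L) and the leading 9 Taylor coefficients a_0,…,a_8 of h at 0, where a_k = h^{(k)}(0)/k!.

f: a_k = 0, 6, 0, -18, 0, 486/5, 0, -4374/7, 0, …
L₀ from L_f via x↦r, Dx↦r'^{-1}Dx.
Derive L from L₀ (diff closure).
L = (-4 + 18·x + 144·x^2 + 432·x^3 + 432·x^4) + (1 + 4·x + 9·x^2 + 72·x^3 + 180·x^4 + 144·x^5)·Dx  (order 1).
h: a_k = 6, 24, -54, -432, -594, 4968, 22842, -7776, -363042, …
ICs: h(0) = 6.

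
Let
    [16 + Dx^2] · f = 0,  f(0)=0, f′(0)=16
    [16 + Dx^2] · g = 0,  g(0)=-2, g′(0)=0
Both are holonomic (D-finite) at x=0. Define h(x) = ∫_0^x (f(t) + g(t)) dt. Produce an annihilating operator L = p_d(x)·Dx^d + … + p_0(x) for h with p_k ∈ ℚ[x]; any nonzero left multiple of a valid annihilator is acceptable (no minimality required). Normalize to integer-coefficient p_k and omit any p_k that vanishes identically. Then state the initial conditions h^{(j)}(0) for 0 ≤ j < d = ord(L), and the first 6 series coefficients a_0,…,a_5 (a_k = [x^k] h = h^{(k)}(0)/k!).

L = 16·Dx + Dx^3  (order 3).
h: a_k = 0, -2, 8, 16/3, -32/3, -64/15, …
ICs: h(0) = 0, h′(0) = -2, h′′(0) = 16.

f: a_k = 0, 16, 0, -128/3, 0, 512/15, …
g: a_k = -2, 0, 16, 0, -64/3, 0, …
Sum ⇒ L₀ = lclm(L_f,L_g) in ℚ(x)⟨Dx⟩.
h=∫h₀ ⇒ L = L₀·Dx.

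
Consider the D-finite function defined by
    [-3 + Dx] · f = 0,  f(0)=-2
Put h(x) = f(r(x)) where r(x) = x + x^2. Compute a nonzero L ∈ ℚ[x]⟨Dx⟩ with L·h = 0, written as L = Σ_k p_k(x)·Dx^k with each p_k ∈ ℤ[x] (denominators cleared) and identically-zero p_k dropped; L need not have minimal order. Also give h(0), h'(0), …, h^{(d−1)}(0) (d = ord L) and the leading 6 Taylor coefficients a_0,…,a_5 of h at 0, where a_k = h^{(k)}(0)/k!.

L = (-3 - 6·x) + Dx  (order 1).
h: a_k = -2, -6, -15, -27, -171/4, -1161/20, …
ICs: h(0) = -2.

f: a_k = -2, -6, -9, -9, -27/4, -81/20, …
f∘r: x↦r, Dx↦Dx/r' in L_f ⇒ L₀.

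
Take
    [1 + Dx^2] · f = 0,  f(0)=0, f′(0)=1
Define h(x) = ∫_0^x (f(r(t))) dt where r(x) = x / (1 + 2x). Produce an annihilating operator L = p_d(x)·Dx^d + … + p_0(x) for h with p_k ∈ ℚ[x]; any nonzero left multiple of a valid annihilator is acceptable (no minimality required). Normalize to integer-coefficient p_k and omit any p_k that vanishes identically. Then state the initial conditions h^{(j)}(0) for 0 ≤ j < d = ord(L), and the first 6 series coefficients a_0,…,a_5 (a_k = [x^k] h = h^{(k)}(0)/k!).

L = Dx + (4 + 24·x + 48·x^2 + 32·x^3)·Dx^2 + (1 + 8·x + 24·x^2 + 32·x^3 + 16·x^4)·Dx^3  (order 3).
h: a_k = 0, 0, 1/2, -2/3, 23/24, -7/5, …
ICs: h(0) = 0, h′(0) = 0, h′′(0) = 1.

f: a_k = 0, 1, 0, -1/6, 0, 1/120, …
h₀=f(r): pull back L_f along r ⇒ L₀.
h=∫₀ˣh₀: take L = L₀·Dx.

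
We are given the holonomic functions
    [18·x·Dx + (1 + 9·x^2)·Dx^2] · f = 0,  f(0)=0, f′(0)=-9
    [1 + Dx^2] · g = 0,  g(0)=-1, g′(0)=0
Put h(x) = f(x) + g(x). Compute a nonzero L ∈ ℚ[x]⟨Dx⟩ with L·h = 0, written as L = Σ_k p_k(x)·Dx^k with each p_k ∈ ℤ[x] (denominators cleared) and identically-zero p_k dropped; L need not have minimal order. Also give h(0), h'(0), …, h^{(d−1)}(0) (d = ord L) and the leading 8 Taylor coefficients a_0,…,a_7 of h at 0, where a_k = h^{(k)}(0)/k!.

f: a_k = 0, -9, 0, 27, 0, -729/5, 0, 6561/7, …
g: a_k = -1, 0, 1/2, 0, -1/24, 0, 1/720, 0, …
Weyl lclm of L_f,L_g ⇒ L₀ (ord ≤ 4).
L = (-1926·x + 17820·x^3 + 1458·x^5)·Dx + (-17 + 351·x^2 + 4617·x^4 + 729·x^6)·Dx^2 + (-1926·x + 17820·x^3 + 1458·x^5)·Dx^3 + (-17 + 351·x^2 + 4617·x^4 + 729·x^6)·Dx^4  (order 4).
h: a_k = -1, -9, 1/2, 27, -1/24, -729/5, 1/720, 6561/7, …
ICs: h(0) = -1, h′(0) = -9, h′′(0) = 1, h′′′(0) = 162.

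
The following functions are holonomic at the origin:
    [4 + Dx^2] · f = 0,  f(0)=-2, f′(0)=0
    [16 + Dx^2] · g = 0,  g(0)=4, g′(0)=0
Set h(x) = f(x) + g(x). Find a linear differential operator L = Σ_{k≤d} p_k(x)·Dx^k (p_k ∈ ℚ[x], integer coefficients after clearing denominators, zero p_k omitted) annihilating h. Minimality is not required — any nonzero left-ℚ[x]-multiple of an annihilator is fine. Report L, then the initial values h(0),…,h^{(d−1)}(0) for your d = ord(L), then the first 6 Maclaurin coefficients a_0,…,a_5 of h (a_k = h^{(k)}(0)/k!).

L = 64 + 20·Dx^2 + Dx^4  (order 4).
h: a_k = 2, 0, -28, 0, 124/3, 0, …
ICs: h(0) = 2, h′(0) = 0, h′′(0) = -56, h′′′(0) = 0.

f: a_k = -2, 0, 4, 0, -4/3, 0, …
g: a_k = 4, 0, -32, 0, 128/3, 0, …
f+g: L₀ = lclm(L_f,L_g), ord ≤ 2+2.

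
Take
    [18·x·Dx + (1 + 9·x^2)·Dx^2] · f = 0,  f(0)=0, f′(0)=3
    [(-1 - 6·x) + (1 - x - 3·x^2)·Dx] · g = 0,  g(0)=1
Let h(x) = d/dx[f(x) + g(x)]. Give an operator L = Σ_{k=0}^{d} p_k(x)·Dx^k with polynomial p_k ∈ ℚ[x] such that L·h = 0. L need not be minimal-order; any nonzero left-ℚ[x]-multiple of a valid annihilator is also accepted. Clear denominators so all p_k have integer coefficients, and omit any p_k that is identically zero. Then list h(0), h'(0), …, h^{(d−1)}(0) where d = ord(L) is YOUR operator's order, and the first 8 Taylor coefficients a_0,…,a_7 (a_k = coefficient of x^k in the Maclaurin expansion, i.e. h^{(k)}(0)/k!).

L = (72 - 288·x - 4428·x^2 - 9720·x^3 - 33534·x^4 - 13122·x^6) + (-30 - 180·x - 144·x^2 - 1728·x^3 - 9153·x^4 - 23814·x^5 - 2187·x^6 - 13122·x^7)·Dx + (4 + 14·x + 114·x^2 - 36·x^3 + 459·x^4 - 1539·x^5 - 2430·x^6 - 729·x^7 - 2187·x^8)·Dx^2  (order 2).
h: a_k = 4, 8, -6, 76, 443, 582, -668, 4064, …
ICs: h(0) = 4, h′(0) = 8.

f: a_k = 0, 3, 0, -9, 0, 243/5, 0, -2187/7, …
g: a_k = 1, 1, 4, 7, 19, 40, 97, 217, …
Weyl lclm of L_f,L_g ⇒ L₀ (ord ≤ 3).
h=h₀': d/dx-closure on L₀ ⇒ L.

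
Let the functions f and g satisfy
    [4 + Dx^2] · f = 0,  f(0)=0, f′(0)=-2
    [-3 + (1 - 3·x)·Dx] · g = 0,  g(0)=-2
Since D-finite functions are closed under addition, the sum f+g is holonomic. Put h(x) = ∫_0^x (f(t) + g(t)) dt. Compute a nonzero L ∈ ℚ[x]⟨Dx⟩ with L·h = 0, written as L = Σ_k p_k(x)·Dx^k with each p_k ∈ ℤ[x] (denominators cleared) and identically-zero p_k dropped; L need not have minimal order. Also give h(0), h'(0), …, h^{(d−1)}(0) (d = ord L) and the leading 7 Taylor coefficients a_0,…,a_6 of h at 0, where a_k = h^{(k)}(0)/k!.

f: a_k = 0, -2, 0, 4/3, 0, -4/15, 0, …
g: a_k = -2, -6, -18, -54, -162, -486, -1458, …
Weyl lclm of L_f,L_g ⇒ L₀ (ord ≤ 3).
h=∫h₀ ⇒ L = L₀·Dx.
L = (-348 + 144·x - 216·x^2)·Dx + (44 - 180·x + 216·x^2 - 216·x^3)·Dx^2 + (-87 + 36·x - 54·x^2)·Dx^3 + (11 - 45·x + 54·x^2 - 54·x^3)·Dx^4  (order 4).
h: a_k = 0, -2, -4, -6, -79/6, -162/5, -3647/45, …
ICs: h(0) = 0, h′(0) = -2, h′′(0) = -8, h′′′(0) = -36.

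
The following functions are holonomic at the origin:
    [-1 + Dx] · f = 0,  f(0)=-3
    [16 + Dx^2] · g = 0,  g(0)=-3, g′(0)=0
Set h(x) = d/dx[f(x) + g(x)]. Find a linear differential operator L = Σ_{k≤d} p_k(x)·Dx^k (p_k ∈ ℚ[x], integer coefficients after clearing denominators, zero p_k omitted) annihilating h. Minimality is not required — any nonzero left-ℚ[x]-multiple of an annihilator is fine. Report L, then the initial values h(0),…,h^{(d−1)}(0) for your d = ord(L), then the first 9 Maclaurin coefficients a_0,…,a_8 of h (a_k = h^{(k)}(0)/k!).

L = 16 - 16·Dx + Dx^2 - Dx^3  (order 3).
h: a_k = -3, 45, -3/2, -257/2, -1/8, 819/8, -1/240, -65537/1680, -1/13440, …
ICs: h(0) = -3, h′(0) = 45, h′′(0) = -3.

f: a_k = -3, -3, -3/2, -1/2, -1/8, -1/40, -1/240, -1/1680, -1/13440, …
g: a_k = -3, 0, 24, 0, -32, 0, 256/15, 0, -512/105, …
Sum ⇒ L₀ = lclm(L_f,L_g) in ℚ(x)⟨Dx⟩.
Differentiate: ansatz ord ≤ ord L₀ ⇒ L.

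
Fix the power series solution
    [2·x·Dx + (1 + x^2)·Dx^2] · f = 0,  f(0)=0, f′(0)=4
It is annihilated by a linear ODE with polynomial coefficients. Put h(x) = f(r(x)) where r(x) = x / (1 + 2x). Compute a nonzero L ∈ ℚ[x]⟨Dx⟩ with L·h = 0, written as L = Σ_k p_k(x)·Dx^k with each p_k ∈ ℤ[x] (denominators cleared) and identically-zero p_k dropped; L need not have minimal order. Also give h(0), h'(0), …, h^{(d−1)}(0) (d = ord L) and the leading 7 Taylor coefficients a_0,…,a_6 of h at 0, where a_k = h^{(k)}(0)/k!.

f: a_k = 0, 4, 0, -4/3, 0, 4/5, 0, …
h₀=f(r): pull back L_f along r ⇒ L₀.
L = (4 + 10·x)·Dx + (1 + 4·x + 5·x^2)·Dx^2  (order 2).
h: a_k = 0, 4, -8, 44/3, -24, 164/5, -88/3, …
ICs: h(0) = 0, h′(0) = 4.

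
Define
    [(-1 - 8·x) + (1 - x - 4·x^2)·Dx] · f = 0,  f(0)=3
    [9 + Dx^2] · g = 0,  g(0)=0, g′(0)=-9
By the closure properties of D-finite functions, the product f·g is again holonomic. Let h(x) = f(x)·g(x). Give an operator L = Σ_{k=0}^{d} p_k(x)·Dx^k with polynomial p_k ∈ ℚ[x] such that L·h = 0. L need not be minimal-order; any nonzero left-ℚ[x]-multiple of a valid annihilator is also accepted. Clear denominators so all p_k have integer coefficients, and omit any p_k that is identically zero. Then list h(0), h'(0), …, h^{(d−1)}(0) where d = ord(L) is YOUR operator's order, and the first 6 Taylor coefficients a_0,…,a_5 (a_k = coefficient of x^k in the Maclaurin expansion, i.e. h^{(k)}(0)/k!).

f: a_k = 3, 3, 15, 27, 87, 195, …
g: a_k = 0, -9, 0, 27/2, 0, -243/40, …
Sym-product of L_f,L_g gives L₀ (≤ ord 2).
L = (-1 + 9·x + 36·x^2) + (2 + 16·x)·Dx + (-1 + x + 4·x^2)·Dx^2  (order 2).
h: a_k = 0, -27, -27, -189/2, -405/2, -23949/40, …
ICs: h(0) = 0, h′(0) = -27.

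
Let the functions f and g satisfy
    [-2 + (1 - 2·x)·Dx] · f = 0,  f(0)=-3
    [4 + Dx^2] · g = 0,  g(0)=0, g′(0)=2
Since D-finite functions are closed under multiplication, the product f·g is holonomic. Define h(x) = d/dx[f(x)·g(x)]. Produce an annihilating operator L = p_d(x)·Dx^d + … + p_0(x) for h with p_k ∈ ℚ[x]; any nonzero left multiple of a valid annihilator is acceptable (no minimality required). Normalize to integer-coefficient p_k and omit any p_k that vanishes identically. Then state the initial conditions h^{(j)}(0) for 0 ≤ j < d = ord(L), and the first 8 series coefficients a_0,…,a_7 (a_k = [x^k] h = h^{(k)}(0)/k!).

L = (-4 - 16·x + 16·x^2) + (-4 + 8·x)·Dx + (1 - 4·x + 4·x^2)·Dx^2  (order 2).
h: a_k = -6, -24, -60, -160, -404, -4848/5, -33928/15, -542848/105, …
ICs: h(0) = -6, h′(0) = -24.

f: a_k = -3, -6, -12, -24, -48, -96, -192, -384, …
g: a_k = 0, 2, 0, -4/3, 0, 4/15, 0, -8/315, …
Product ⇒ symmetric product L₀, ord ≤ 2.
Derive L from L₀ (diff closure).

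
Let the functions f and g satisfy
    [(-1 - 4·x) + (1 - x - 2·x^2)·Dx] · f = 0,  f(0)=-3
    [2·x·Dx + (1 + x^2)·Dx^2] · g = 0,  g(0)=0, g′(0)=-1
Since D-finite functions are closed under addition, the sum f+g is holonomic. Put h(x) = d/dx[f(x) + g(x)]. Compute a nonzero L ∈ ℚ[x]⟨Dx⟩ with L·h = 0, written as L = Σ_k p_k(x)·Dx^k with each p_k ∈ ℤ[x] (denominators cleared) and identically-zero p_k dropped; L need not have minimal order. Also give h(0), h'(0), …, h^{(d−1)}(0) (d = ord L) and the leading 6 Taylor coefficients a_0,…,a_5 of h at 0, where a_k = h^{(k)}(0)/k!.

f: a_k = -3, -3, -9, -15, -33, -63, …
g: a_k = 0, -1, 0, 1/3, 0, -1/5, …
f+g: L₀ = lclm(L_f,L_g), ord ≤ 1+2.
Differentiate: ansatz ord ≤ ord L₀ ⇒ L.
L = (-6 + 24·x + 162·x^2 + 240·x^3 + 384·x^4 + 48·x^6) + (16 + 74·x + 88·x^2 + 226·x^3 + 212·x^4 + 304·x^5 + 12·x^6 + 48·x^7)·Dx + (-3 - 4·x - 8·x^2 + 28·x^3 + 27·x^4 + 36·x^5 + 40·x^6 + 4·x^7 + 8·x^8)·Dx^2  (order 2).
h: a_k = -4, -18, -44, -132, -316, -774, …
ICs: h(0) = -4, h′(0) = -18.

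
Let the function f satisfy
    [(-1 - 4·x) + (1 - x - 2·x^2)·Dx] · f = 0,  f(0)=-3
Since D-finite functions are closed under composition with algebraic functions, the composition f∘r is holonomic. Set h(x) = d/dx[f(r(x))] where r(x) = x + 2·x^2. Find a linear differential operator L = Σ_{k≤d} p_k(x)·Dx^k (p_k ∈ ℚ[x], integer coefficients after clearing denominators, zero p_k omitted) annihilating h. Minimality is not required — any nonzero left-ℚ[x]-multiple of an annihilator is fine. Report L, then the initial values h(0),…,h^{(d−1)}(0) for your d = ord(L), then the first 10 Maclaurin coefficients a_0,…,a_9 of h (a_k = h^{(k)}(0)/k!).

f: a_k = -3, -3, -9, -15, -33, -63, -129, -255, -513, -1023, …
L₀ from L_f via x↦r, Dx↦r'^{-1}Dx.
h₀' ⇒ L via d/dx closure of L₀.
L = (10 + 72·x + 240·x^2 + 544·x^3 + 1344·x^4 + 1920·x^5 + 1280·x^6) + (-1 - 7·x - 12·x^2 + 32·x^3 + 200·x^4 + 384·x^5 + 448·x^6 + 256·x^7)·Dx  (order 1).
h: a_k = -3, -30, -153, -636, -2535, -10026, -37653, -139128, -506979, -1822950, …
ICs: h(0) = -3.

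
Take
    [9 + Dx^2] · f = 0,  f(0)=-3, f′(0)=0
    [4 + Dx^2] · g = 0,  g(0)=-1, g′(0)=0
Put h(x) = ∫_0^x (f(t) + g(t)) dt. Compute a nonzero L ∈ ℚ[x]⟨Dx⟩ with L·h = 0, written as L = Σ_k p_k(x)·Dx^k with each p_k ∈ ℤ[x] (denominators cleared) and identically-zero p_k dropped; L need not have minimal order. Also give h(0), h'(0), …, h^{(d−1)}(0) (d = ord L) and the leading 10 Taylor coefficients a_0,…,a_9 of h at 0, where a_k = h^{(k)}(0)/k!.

f: a_k = -3, 0, 27/2, 0, -81/8, 0, 243/80, 0, -2187/4480, 0, …
g: a_k = -1, 0, 2, 0, -2/3, 0, 4/45, 0, -2/315, 0, …
Sum ⇒ L₀ = lclm(L_f,L_g) in ℚ(x)⟨Dx⟩.
∫: right-multiply L₀ by Dx.
L = 36·Dx + 13·Dx^3 + Dx^5  (order 5).
h: a_k = 0, -4, 0, 31/6, 0, -259/120, 0, 2251/5040, 0, -19939/362880, …
ICs: h(0) = 0, h′(0) = -4, h′′(0) = 0, h′′′(0) = 31, h′′′′(0) = 0.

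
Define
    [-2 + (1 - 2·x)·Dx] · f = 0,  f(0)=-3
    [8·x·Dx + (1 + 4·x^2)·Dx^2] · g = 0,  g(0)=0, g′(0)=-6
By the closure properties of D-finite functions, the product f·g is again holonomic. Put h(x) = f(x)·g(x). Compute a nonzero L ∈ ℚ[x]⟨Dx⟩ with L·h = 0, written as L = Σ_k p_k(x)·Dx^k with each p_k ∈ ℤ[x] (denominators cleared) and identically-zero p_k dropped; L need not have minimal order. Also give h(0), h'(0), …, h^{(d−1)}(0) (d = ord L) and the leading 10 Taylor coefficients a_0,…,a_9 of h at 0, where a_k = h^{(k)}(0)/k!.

f: a_k = -3, -6, -12, -24, -48, -96, -192, -384, -768, -1536, …
g: a_k = 0, -6, 0, 8, 0, -96/5, 0, 384/7, 0, -512/3, …
h₀=f·g: eliminate ⇒ L₀, order ≤ 1·2.
L = 16·x + (4 - 8·x + 32·x^2)·Dx + (-1 + 2·x - 4·x^2 + 8·x^3)·Dx^2  (order 2).
h: a_k = 0, 18, 36, 48, 96, 1248/5, 2496/5, 29184/35, 58368/35, 134656/35, …
ICs: h(0) = 0, h′(0) = 18.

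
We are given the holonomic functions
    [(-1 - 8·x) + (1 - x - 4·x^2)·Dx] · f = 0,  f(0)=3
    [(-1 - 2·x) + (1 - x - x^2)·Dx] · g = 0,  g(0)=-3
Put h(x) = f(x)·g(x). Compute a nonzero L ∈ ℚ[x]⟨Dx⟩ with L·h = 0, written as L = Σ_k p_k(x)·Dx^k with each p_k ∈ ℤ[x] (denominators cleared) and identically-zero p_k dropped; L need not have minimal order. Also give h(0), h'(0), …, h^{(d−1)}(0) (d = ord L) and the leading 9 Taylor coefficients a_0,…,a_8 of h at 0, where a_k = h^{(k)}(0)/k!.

L = (-2 - 8·x + 15·x^2 + 16·x^3) + (1 - 2·x - 4·x^2 + 5·x^3 + 4·x^4)·Dx  (order 1).
h: a_k = -9, -18, -72, -171, -504, -1260, -3393, -8622, -22500, …
ICs: h(0) = -9.

f: a_k = 3, 3, 15, 27, 87, 195, 543, 1323, 3495, …
g: a_k = -3, -3, -6, -9, -15, -24, -39, -63, -102, …
Product ⇒ symmetric product L₀, ord ≤ 1.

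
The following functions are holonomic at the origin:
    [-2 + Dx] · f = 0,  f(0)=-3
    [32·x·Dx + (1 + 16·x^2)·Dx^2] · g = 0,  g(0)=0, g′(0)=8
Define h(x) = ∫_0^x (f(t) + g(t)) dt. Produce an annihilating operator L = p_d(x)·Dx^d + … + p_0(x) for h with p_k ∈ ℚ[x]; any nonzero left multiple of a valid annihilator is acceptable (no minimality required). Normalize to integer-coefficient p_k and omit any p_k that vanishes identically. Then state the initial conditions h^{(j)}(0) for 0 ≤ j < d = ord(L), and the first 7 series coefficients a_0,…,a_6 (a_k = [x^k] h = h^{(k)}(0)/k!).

f: a_k = -3, -6, -6, -4, -2, -4/5, -4/15, …
g: a_k = 0, 8, 0, -128/3, 0, 2048/5, 0, …
Sum ⇒ L₀ = lclm(L_f,L_g) in ℚ(x)⟨Dx⟩.
Integrate: L := L₀·Dx.
L = (32 - 64·x - 1536·x^2 - 1024·x^3)·Dx^2 + (-18 + 704·x^2 - 512·x^4)·Dx^3 + (1 + 16·x + 32·x^2 + 256·x^3 + 256·x^4)·Dx^4  (order 4).
h: a_k = 0, -3, 1, -2, -35/3, -2/5, 1022/15, …
ICs: h(0) = 0, h′(0) = -3, h′′(0) = 2, h′′′(0) = -12.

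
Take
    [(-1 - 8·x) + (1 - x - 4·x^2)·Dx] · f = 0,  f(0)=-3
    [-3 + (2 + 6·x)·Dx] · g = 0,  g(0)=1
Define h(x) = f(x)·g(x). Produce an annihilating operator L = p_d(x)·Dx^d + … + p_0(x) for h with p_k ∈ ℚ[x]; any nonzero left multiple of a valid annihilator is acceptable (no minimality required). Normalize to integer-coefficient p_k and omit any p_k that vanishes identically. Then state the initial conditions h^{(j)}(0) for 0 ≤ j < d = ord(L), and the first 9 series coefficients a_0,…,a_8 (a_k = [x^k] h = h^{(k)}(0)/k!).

f: a_k = -3, -3, -15, -27, -87, -195, -543, -1323, -3495, …
g: a_k = 1, 3/2, -9/8, 27/16, -405/128, 1701/256, -15309/1024, 72171/2048, -2814669/32768, …
h₀=f·g: eliminate ⇒ L₀, order ≤ 1·1.
L = (5 + 19·x + 36·x^2) + (-2 - 4·x + 14·x^2 + 24·x^3)·Dx  (order 1).
h: a_k = -3, -15/2, -129/8, -819/16, -13593/128, -84705/256, -727869/1024, -4382811/2048, -154848201/32768, …
ICs: h(0) = -3.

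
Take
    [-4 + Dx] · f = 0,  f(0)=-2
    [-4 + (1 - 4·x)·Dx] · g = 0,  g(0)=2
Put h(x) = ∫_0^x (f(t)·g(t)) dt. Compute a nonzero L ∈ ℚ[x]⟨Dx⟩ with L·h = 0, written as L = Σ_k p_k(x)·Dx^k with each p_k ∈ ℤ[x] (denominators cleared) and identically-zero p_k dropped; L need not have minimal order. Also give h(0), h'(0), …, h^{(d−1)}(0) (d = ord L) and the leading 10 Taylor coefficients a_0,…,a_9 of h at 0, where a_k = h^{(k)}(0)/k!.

f: a_k = -2, -8, -16, -64/3, -64/3, -256/15, -512/45, -2048/315, -1024/315, -4096/2835, …
g: a_k = 2, 8, 32, 128, 512, 2048, 8192, 32768, 131072, 524288, …
L₀ := L_f ⊗_s L_g (sym. prod.), ord ≤ 1.
h=∫₀ˣh₀: take L = L₀·Dx.
L = (8 - 16·x)·Dx + (-1 + 4·x)·Dx^2  (order 2).
h: a_k = 0, -4, -16, -160/3, -512/3, -1664/3, -83456/45, -2003968/315, -1402880/63, -224462848/2835, …
ICs: h(0) = 0, h′(0) = -4.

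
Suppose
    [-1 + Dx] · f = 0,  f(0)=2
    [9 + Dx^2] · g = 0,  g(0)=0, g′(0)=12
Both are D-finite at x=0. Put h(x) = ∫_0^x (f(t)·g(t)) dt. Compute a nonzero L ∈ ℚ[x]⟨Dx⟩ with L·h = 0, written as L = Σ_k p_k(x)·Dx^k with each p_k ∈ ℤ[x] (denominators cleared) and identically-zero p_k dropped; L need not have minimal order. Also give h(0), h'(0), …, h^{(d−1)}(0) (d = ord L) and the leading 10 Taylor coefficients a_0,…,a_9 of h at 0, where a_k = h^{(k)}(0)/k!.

L = 10·Dx - 2·Dx^2 + Dx^3  (order 3).
h: a_k = 0, 0, 12, 8, -6, -32/5, -2/15, 52/35, 83/210, -16/135, …
ICs: h(0) = 0, h′(0) = 0, h′′(0) = 24.

f: a_k = 2, 2, 1, 1/3, 1/12, 1/60, 1/360, 1/2520, 1/20160, 1/181440, …
g: a_k = 0, 12, 0, -18, 0, 81/10, 0, -243/140, 0, 243/1120, …
h₀=f·g: eliminate ⇒ L₀, order ≤ 1·2.
h=∫₀ˣh₀: take L = L₀·Dx.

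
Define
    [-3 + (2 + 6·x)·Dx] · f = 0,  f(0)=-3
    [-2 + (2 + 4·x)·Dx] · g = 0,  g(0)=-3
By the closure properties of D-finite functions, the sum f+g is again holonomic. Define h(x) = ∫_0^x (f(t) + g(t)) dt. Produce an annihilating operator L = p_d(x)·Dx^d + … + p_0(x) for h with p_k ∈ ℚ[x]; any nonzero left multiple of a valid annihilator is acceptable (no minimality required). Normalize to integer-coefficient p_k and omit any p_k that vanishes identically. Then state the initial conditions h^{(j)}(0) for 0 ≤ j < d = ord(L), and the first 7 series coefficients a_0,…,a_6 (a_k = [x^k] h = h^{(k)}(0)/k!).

f: a_k = -3, -9/2, 27/8, -81/16, 1215/128, -5103/256, 45927/1024, …
g: a_k = -3, -3, 3/2, -3/2, 15/8, -21/8, 63/16, …
f+g: L₀ = lclm(L_f,L_g), ord ≤ 1+1.
h=∫h₀ ⇒ L = L₀·Dx.
L = -3·Dx + (5 + 12·x)·Dx^2 + (2 + 10·x + 12·x^2)·Dx^3  (order 3).
h: a_k = 0, -6, -15/4, 13/8, -105/64, 291/128, -1925/512, …
ICs: h(0) = 0, h′(0) = -6, h′′(0) = -15/2.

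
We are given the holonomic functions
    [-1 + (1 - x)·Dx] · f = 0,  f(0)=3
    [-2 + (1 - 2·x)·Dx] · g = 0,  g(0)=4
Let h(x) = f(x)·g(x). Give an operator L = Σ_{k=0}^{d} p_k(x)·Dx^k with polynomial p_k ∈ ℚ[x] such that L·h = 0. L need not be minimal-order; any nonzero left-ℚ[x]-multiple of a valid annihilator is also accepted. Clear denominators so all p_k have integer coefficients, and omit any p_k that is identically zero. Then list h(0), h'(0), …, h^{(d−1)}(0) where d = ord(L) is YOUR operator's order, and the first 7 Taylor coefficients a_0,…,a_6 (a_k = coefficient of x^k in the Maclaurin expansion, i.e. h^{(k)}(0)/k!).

f: a_k = 3, 3, 3, 3, 3, 3, 3, …
g: a_k = 4, 8, 16, 32, 64, 128, 256, …
f·g: L₀ = L_f ⊗_s L_g, ord ≤ 1·1.
L = (-3 + 4·x) + (1 - 3·x + 2·x^2)·Dx  (order 1).
h: a_k = 12, 36, 84, 180, 372, 756, 1524, …
ICs: h(0) = 12.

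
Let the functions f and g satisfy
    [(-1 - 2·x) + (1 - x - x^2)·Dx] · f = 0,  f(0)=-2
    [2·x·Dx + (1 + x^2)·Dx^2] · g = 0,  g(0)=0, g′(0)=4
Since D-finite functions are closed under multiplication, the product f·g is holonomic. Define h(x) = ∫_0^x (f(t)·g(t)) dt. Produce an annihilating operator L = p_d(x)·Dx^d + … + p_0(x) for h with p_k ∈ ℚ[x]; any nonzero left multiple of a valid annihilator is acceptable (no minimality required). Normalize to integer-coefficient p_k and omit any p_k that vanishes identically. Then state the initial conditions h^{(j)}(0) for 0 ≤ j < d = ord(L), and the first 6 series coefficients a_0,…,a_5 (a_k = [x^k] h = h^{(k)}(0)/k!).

f: a_k = -2, -2, -4, -6, -10, -16, …
g: a_k = 0, 4, 0, -4/3, 0, 4/5, …
f·g: L₀ = L_f ⊗_s L_g, ord ≤ 1·2.
∫: right-multiply L₀ by Dx.
L = (2 + 2·x + 6·x^2)·Dx + (2 + 2·x + 4·x^2 + 6·x^3)·Dx^2 + (-1 + x + x^3 + x^4)·Dx^3  (order 3).
h: a_k = 0, 0, -4, -8/3, -10/3, -64/15, …
ICs: h(0) = 0, h′(0) = 0, h′′(0) = -8.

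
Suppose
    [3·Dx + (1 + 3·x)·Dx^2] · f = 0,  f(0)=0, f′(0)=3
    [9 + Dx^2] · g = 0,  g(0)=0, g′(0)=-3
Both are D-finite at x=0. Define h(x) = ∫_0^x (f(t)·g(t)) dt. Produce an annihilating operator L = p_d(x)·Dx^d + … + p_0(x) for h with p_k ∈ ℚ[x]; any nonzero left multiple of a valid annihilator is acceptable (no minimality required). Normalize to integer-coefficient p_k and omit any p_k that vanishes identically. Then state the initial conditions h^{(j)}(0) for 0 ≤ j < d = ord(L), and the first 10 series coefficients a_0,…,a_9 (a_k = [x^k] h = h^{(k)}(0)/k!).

L = (-81 + 486·x + 4617·x^2 + 11664·x^3 + 8748·x^4)·Dx + (36 + 540·x + 1944·x^2 + 1944·x^3)·Dx^2 + (180·x + 1134·x^2 + 2592·x^3 + 1944·x^4)·Dx^3 + (4 + 60·x + 216·x^2 + 216·x^3)·Dx^4 + (1 + 14·x + 69·x^2 + 144·x^3 + 108·x^4)·Dx^5  (order 5).
h: a_k = 0, 0, 0, -3, 27/8, -27/10, 27/4, -891/56, 22599/640, -9153/112, …
ICs: h(0) = 0, h′(0) = 0, h′′(0) = 0, h′′′(0) = -18, h′′′′(0) = 81.

f: a_k = 0, 3, -9/2, 9, -81/4, 243/5, -243/2, 2187/7, -6561/8, 2187, …
g: a_k = 0, -3, 0, 9/2, 0, -81/40, 0, 243/560, 0, -243/4480, …
h₀=f·g: eliminate ⇒ L₀, order ≤ 2·2.
h=∫h₀ ⇒ L = L₀·Dx.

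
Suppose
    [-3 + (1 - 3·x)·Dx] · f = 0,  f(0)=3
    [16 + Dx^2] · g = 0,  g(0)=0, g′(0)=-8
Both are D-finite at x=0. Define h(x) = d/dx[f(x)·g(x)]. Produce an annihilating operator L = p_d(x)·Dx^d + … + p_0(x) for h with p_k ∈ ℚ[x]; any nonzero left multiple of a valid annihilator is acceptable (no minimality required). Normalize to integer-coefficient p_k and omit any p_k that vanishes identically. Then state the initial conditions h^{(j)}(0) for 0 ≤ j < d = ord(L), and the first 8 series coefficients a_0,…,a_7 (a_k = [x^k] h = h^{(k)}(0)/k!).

f: a_k = 3, 9, 27, 81, 243, 729, 2187, 6561, …
g: a_k = 0, -8, 0, 64/3, 0, -256/15, 0, 2048/315, …
h₀=f·g: eliminate ⇒ L₀, order ≤ 1·2.
h₀' ⇒ L via d/dx closure of L₀.
L = (-2 - 96·x + 144·x^2) + (-6 + 18·x)·Dx + (1 - 6·x + 9·x^2)·Dx^2  (order 2).
h: a_k = -24, -144, -456, -1824, -7096, -127728/5, -1339096/15, -10712768/35, …
ICs: h(0) = -24, h′(0) = -144.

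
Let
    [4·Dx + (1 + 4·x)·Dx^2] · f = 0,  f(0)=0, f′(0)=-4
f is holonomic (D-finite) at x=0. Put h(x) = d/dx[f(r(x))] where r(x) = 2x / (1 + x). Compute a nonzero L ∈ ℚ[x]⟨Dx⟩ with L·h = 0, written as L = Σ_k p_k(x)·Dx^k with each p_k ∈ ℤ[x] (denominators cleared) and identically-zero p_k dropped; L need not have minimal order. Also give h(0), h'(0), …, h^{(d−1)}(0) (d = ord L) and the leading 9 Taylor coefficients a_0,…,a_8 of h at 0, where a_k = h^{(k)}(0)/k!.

f: a_k = 0, -4, 8, -64/3, 64, -1024/5, 2048/3, -16384/7, 8192, …
f∘r: x↦r, Dx↦Dx/r' in L_f ⇒ L₀.
h=h₀': d/dx-closure on L₀ ⇒ L.
L = (10 + 18·x) + (1 + 10·x + 9·x^2)·Dx  (order 1).
h: a_k = -8, 80, -728, 6560, -59048, 531440, -4782968, 43046720, -387420488, …
ICs: h(0) = -8.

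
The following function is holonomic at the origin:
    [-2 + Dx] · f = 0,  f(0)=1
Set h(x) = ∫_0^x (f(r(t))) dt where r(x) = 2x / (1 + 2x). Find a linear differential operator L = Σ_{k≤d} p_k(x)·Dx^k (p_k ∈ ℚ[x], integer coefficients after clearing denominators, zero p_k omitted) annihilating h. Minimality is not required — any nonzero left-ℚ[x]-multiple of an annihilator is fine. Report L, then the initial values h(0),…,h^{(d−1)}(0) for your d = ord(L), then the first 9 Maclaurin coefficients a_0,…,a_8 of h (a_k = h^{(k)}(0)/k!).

L = -4·Dx + (1 + 4·x + 4·x^2)·Dx^2  (order 2).
h: a_k = 0, 1, 2, 0, -4/3, 32/15, -32/15, 256/315, 160/63, …
ICs: h(0) = 0, h′(0) = 1.

f: a_k = 1, 2, 2, 4/3, 2/3, 4/15, 4/45, 8/315, 2/315, …
L₀ from L_f via x↦r, Dx↦r'^{-1}Dx.
Integrate: L := L₀·Dx.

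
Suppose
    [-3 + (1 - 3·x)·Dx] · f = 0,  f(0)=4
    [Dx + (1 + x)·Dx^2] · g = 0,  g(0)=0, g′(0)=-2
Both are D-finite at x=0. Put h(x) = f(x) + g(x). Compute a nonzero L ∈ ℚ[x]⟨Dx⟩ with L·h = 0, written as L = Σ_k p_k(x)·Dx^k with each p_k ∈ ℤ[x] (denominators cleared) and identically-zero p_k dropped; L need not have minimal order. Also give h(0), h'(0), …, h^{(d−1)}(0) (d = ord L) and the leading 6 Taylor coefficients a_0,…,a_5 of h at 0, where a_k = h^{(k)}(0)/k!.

L = (66 + 18·x)·Dx + (52 + 120·x + 36·x^2)·Dx^2 + (-7 + 11·x + 27·x^2 + 9·x^3)·Dx^3  (order 3).
h: a_k = 4, 10, 37, 322/3, 649/2, 4858/5, …
ICs: h(0) = 4, h′(0) = 10, h′′(0) = 74.

f: a_k = 4, 12, 36, 108, 324, 972, …
g: a_k = 0, -2, 1, -2/3, 1/2, -2/5, …
Sum ⇒ L₀ = lclm(L_f,L_g) in ℚ(x)⟨Dx⟩.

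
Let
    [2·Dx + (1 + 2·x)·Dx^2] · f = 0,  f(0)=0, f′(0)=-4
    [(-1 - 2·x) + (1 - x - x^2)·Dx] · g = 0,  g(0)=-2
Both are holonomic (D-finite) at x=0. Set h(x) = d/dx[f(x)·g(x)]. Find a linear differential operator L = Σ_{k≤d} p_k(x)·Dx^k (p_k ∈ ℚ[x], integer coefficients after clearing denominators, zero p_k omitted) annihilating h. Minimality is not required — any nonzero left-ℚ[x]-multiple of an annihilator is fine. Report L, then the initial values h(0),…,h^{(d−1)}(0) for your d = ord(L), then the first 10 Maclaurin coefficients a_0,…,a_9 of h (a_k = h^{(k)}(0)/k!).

L = (14 + 36·x + 36·x^2) + (1 + 16·x + 42·x^2 + 28·x^3)·Dx + (-1 - 3·x + x^2 + 8·x^3 + 4·x^4)·Dx^2  (order 2).
h: a_k = 8, 0, 56, 32/3, 704/3, 208/5, 13336/15, 1664/35, 22712/7, -27184/63, …
ICs: h(0) = 8, h′(0) = 0.

f: a_k = 0, -4, 4, -16/3, 8, -64/5, 64/3, -256/7, 64, -1024/9, …
g: a_k = -2, -2, -4, -6, -10, -16, -26, -42, -68, -110, …
h₀=f·g: eliminate ⇒ L₀, order ≤ 2·1.
Differentiate: ansatz ord ≤ ord L₀ ⇒ L.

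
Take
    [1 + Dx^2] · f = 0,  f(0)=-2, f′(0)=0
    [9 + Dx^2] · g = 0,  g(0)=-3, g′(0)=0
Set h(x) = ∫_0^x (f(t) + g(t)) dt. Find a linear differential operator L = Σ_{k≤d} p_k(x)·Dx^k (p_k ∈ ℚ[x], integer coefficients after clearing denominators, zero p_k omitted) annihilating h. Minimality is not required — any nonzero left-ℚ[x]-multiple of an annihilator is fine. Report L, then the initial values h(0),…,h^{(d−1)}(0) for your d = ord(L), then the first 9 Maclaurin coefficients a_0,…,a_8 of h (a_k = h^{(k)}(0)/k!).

L = 9·Dx + 10·Dx^3 + Dx^5  (order 5).
h: a_k = 0, -5, 0, 29/6, 0, -49/24, 0, 2189/5040, 0, …
ICs: h(0) = 0, h′(0) = -5, h′′(0) = 0, h′′′(0) = 29, h′′′′(0) = 0.

f: a_k = -2, 0, 1, 0, -1/12, 0, 1/360, 0, -1/20160, …
g: a_k = -3, 0, 27/2, 0, -81/8, 0, 243/80, 0, -2187/4480, …
Weyl lclm of L_f,L_g ⇒ L₀ (ord ≤ 4).
h=∫₀ˣh₀: take L = L₀·Dx.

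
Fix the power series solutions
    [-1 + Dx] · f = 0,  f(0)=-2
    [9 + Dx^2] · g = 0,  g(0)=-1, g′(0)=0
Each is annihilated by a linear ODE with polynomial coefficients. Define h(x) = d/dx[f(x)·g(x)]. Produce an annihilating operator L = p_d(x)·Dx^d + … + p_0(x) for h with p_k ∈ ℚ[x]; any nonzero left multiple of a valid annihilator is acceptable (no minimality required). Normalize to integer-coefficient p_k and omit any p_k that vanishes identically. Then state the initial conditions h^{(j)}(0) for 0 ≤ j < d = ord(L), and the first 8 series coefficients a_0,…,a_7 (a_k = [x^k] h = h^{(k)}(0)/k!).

L = 10 - 2·Dx + Dx^2  (order 2).
h: a_k = 2, -16, -26, 28/3, 79/3, 88/15, -307/45, -1054/315, …
ICs: h(0) = 2, h′(0) = -16.

f: a_k = -2, -2, -1, -1/3, -1/12, -1/60, -1/360, -1/2520, …
g: a_k = -1, 0, 9/2, 0, -27/8, 0, 81/80, 0, …
L₀ := L_f ⊗_s L_g (sym. prod.), ord ≤ 2.
h₀' ⇒ L via d/dx closure of L₀.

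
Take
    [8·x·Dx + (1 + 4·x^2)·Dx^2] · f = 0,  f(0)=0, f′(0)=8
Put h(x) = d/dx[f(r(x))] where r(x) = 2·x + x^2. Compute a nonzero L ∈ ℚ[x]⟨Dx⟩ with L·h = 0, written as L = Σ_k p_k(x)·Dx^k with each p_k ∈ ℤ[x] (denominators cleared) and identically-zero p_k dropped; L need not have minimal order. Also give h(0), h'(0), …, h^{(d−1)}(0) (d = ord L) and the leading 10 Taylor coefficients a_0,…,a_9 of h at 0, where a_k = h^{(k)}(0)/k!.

L = (-1 + 32·x + 64·x^2 + 48·x^3 + 12·x^4) + (1 + x + 16·x^2 + 32·x^3 + 20·x^4 + 4·x^5)·Dx  (order 1).
h: a_k = 16, 16, -256, -512, 3776, 12224, -51200, -253952, 608512, 4833536, …
ICs: h(0) = 16.

f: a_k = 0, 8, 0, -32/3, 0, 128/5, 0, -512/7, 0, 2048/9, …
Substitute x→r, Dx→(1/r')Dx; clear ⇒ L₀.
Differentiate: ansatz ord ≤ ord L₀ ⇒ L.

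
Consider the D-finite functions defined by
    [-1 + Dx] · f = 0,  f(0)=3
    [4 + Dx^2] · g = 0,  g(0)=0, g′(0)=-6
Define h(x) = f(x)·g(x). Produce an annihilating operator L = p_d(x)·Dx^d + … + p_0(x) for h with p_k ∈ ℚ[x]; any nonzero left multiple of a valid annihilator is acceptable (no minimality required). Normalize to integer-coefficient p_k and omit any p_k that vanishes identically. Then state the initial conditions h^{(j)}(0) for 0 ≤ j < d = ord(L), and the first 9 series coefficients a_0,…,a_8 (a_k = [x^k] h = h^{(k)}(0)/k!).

L = 5 - 2·Dx + Dx^2  (order 2).
h: a_k = 0, -18, -18, 3, 9, 57/20, -11/20, -139/280, -3/40, …
ICs: h(0) = 0, h′(0) = -18.

f: a_k = 3, 3, 3/2, 1/2, 1/8, 1/40, 1/240, 1/1680, 1/13440, …
g: a_k = 0, -6, 0, 4, 0, -4/5, 0, 8/105, 0, …
Product ⇒ symmetric product L₀, ord ≤ 2.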